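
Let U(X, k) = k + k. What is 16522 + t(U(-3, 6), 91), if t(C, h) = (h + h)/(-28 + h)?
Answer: 148724/9 ≈ 16525.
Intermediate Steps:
U(X, k) = 2*k
t(C, h) = 2*h/(-28 + h) (t(C, h) = (2*h)/(-28 + h) = 2*h/(-28 + h))
16522 + t(U(-3, 6), 91) = 16522 + 2*91/(-28 + 91) = 16522 + 2*91/63 = 16522 + 2*91*(1/63) = 16522 + 26/9 = 148724/9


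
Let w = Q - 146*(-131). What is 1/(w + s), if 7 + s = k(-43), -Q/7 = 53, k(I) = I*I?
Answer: 1/20597 ≈ 4.8551e-5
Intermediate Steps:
k(I) = I²
Q = -371 (Q = -7*53 = -371)
s = 1842 (s = -7 + (-43)² = -7 + 1849 = 1842)
w = 18755 (w = -371 - 146*(-131) = -371 + 19126 = 18755)
1/(w + s) = 1/(18755 + 1842) = 1/20597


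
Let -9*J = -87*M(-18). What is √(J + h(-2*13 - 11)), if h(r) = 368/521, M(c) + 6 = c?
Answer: 2*I*√15695646/521 ≈ 15.208*I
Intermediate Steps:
M(c) = -6 + c
h(r) = 368/521 (h(r) = 368*(1/521) = 368/521)
J = -232 (J = -(-29)*(-6 - 18)/3 = -(-29)*(-24)/3 = -⅑*2088 = -232)
√(J + h(-2*13 - 11)) = √(-232 + 368/521) = √(-120504/521) = 2*I*√15695646/521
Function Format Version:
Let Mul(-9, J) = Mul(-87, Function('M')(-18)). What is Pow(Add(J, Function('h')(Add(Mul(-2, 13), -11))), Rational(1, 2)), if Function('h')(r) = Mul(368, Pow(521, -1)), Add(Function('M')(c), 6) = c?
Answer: Mul(Rational(2, 521), I, Pow(15695646, Rational(1, 2))) ≈ Mul(15.208, I)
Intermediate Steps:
Function('M')(c) = Add(-6, c)
Function('h')(r) = Rational(368, 521) (Function('h')(r) = Mul(368, Rational(1, 521)) = Rational(368, 521))
J = -232 (J = Mul(Rational(-1, 9), Mul(-87, Add(-6, -18))) = Mul(Rational(-1, 9), Mul(-87, -24)) = Mul(Rational(-1, 9), 2088) = -232)
Pow(Add(J, Function('h')(Add(Mul(-2, 13), -11))), Rational(1, 2)) = Pow(Add(-232, Rational(368, 521)), Rational(1, 2)) = Pow(Rational(-120504, 521), Rational(1, 2)) = Mul(Rational(2, 521), I, Pow(15695646, Rational(1, 2)))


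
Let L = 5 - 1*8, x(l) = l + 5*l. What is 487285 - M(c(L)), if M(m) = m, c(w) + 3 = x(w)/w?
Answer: 487282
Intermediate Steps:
x(l) = 6*l
L = -3 (L = 5 - 8 = -3)
c(w) = 3 (c(w) = -3 + (6*w)/w = -3 + 6 = 3)
487285 - M(c(L)) = 487285 - 1*3 = 487285 - 3 = 487282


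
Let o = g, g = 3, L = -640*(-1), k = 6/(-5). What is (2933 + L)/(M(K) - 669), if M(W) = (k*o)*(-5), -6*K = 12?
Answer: -1191/217 ≈ -5.4885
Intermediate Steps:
K = -2 (K = -⅙*12 = -2)
k = -6/5 (k = 6*(-⅕) = -6/5 ≈ -1.2000)
L = 640
o = 3
M(W) = 18 (M(W) = -6/5*3*(-5) = -18/5*(-5) = 18)
(2933 + L)/(M(K) - 669) = (2933 + 640)/(18 - 669) = 3573/(-651) = 3573*(-1/651) = -1191/217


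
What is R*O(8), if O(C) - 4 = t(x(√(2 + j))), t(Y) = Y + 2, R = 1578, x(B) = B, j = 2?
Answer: 12624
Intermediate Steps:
t(Y) = 2 + Y
O(C) = 8 (O(C) = 4 + (2 + √(2 + 2)) = 4 + (2 + √4) = 4 + (2 + 2) = 4 + 4 = 8)
R*O(8) = 1578*8 = 12624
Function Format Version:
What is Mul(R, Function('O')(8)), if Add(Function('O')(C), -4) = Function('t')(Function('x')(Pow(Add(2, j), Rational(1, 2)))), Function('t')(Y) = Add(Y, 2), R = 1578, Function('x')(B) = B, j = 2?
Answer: 12624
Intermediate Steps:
Function('t')(Y) = Add(2, Y)
Function('O')(C) = 8 (Function('O')(C) = Add(4, Add(2, Pow(Add(2, 2), Rational(1, 2)))) = Add(4, Add(2, Pow(4, Rational(1, 2)))) = Add(4, Add(2, 2)) = Add(4, 4) = 8)
Mul(R, Function('O')(8)) = Mul(1578, 8) = 12624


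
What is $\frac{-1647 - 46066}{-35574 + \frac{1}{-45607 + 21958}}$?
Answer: $\frac{1128364737}{841289527} \approx 1.3412$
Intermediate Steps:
$\frac{-1647 - 46066}{-35574 + \frac{1}{-45607 + 21958}} = - \frac{47713}{-35574 + \frac{1}{-23649}} = - \frac{47713}{-35574 - \frac{1}{23649}} = - \frac{47713}{- \frac{841289527}{23649}} = \left(-47713\right) \left(- \frac{23649}{841289527}\right) = \frac{1128364737}{841289527}$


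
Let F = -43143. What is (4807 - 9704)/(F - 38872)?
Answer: 4897/82015 ≈ 0.059709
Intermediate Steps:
(4807 - 9704)/(F - 38872) = (4807 - 9704)/(-43143 - 38872) = -4897/(-82015) = -4897*(-1/82015) = 4897/82015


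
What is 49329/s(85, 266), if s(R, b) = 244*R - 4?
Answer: 609/256 ≈ 2.3789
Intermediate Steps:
s(R, b) = -4 + 244*R
49329/s(85, 266) = 49329/(-4 + 244*85) = 49329/(-4 + 20740) = 49329/20736 = 49329*(1/20736) = 609/256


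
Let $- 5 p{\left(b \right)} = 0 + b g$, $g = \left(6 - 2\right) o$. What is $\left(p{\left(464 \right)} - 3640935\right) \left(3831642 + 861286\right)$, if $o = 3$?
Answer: $- \frac{85459359261504}{5} \approx -1.7092 \cdot 10^{13}$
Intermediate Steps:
$g = 12$ ($g = \left(6 - 2\right) 3 = 4 \cdot 3 = 12$)
$p{\left(b \right)} = - \frac{12 b}{5}$ ($p{\left(b \right)} = - \frac{0 + b 12}{5} = - \frac{0 + 12 b}{5} = - \frac{12 b}{5}$)
$\left(p{\left(464 \right)} - 3640935\right) \left(3831642 + 861286\right) = \left(\left(- \frac{12}{5}\right) 464 - 3640935\right) \left(3831642 + 861286\right) = \left(- \frac{5568}{5} - 3640935\right) 4692928 = \left(- \frac{18210243}{5}\right) 4692928 = - \frac{85459359261504}{5}$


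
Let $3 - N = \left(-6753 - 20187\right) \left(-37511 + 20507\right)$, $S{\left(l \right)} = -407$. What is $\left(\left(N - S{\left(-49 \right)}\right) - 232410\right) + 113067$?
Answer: $-458206693$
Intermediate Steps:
$N = -458087757$ ($N = 3 - \left(-6753 - 20187\right) \left(-37511 + 20507\right) = 3 - \left(-26940\right) \left(-17004\right) = 3 - 458087760 = -458087757$)
$\left(\left(N - S{\left(-49 \right)}\right) - 232410\right) + 113067 = \left(\left(-458087757 - -407\right) - 232410\right) + 113067 = \left(\left(-458087757 + 407\right) - 232410\right) + 113067 = \left(-458087350 - 232410\right) + 113067 = -458319760 + 113067 = -458206693$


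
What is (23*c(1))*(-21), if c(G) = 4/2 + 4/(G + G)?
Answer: -1932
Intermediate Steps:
c(G) = 2 + 2/G (c(G) = 4*(½) + 4/((2*G)) = 2 + 4*(1/(2*G)) = 2 + 2/G)
(23*c(1))*(-21) = (23*(2 + 2/1))*(-21) = (23*(2 + 2*1))*(-21) = (23*(2 + 2))*(-21) = (23*4)*(-21) = 92*(-21) = -1932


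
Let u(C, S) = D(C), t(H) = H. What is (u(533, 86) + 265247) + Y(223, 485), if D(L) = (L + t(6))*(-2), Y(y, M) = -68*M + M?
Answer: 231674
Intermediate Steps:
Y(y, M) = -67*M
D(L) = -12 - 2*L (D(L) = (L + 6)*(-2) = (6 + L)*(-2) = -12 - 2*L)
u(C, S) = -12 - 2*C
(u(533, 86) + 265247) + Y(223, 485) = ((-12 - 2*533) + 265247) - 67*485 = ((-12 - 1066) + 265247) - 32495 = (-1078 + 265247) - 32495 = 264169 - 32495 = 231674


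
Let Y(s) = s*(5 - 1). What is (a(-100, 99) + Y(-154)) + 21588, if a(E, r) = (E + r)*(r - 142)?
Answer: 21015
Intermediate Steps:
a(E, r) = (-142 + r)*(E + r) (a(E, r) = (E + r)*(-142 + r) = (-142 + r)*(E + r))
Y(s) = 4*s (Y(s) = s*4 = 4*s)
(a(-100, 99) + Y(-154)) + 21588 = ((99² - 142*(-100) - 142*99 - 100*99) + 4*(-154)) + 21588 = ((9801 + 14200 - 14058 - 9900) - 616) + 21588 = (43 - 616) + 21588 = -573 + 21588 = 21015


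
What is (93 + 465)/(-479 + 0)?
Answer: -558/479 ≈ -1.1649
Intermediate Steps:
(93 + 465)/(-479 + 0) = 558/(-479) = 558*(-1/479) = -558/479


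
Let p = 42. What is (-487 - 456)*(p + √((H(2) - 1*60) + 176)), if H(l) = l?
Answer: -39606 - 943*√118 ≈ -49850.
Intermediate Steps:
(-487 - 456)*(p + √((H(2) - 1*60) + 176)) = (-487 - 456)*(42 + √((2 - 1*60) + 176)) = -943*(42 + √((2 - 60) + 176)) = -943*(42 + √(-58 + 176)) = -943*(42 + √118) = -39606 - 943*√118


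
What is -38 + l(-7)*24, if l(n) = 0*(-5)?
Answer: -38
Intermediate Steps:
l(n) = 0
-38 + l(-7)*24 = -38 + 0*24 = -38 + 0 = -38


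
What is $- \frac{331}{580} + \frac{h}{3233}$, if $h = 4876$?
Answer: $\frac{33169}{35380} \approx 0.93751$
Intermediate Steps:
$- \frac{331}{580} + \frac{h}{3233} = - \frac{331}{580} + \frac{4876}{3233} = \left(-331\right) \frac{1}{580} + 4876 \cdot \frac{1}{3233} = - \frac{331}{580} + \frac{92}{61} = \frac{33169}{35380}$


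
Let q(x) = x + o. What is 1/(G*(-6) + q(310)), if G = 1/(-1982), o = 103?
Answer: 991/409286 ≈ 0.0024213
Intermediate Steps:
G = -1/1982 ≈ -0.00050454
q(x) = 103 + x (q(x) = x + 103 = 103 + x)
1/(G*(-6) + q(310)) = 1/(-1/1982*(-6) + (103 + 310)) = 1/(3/991 + 413) = 1/(409286/991) = 991/409286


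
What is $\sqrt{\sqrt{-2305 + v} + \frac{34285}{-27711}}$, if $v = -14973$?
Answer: $\frac{\sqrt{-105563515 + 85322169 i \sqrt{17278}}}{9237} \approx 8.0689 + 8.1452 i$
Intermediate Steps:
$\sqrt{\sqrt{-2305 + v} + \frac{34285}{-27711}} = \sqrt{\sqrt{-2305 - 14973} + \frac{34285}{-27711}} = \sqrt{\sqrt{-17278} + 34285 \left(- \frac{1}{27711}\right)} = \sqrt{i \sqrt{17278} - \frac{34285}{27711}} = \sqrt{- \frac{34285}{27711} + i \sqrt{17278}}$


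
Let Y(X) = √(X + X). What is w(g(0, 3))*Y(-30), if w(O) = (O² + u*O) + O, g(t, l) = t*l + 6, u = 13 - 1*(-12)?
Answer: 384*I*√15 ≈ 1487.2*I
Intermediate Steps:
u = 25 (u = 13 + 12 = 25)
g(t, l) = 6 + l*t (g(t, l) = l*t + 6 = 6 + l*t)
Y(X) = √2*√X (Y(X) = √(2*X) = √2*√X)
w(O) = O² + 26*O (w(O) = (O² + 25*O) + O = O² + 26*O)
w(g(0, 3))*Y(-30) = ((6 + 3*0)*(26 + (6 + 3*0)))*(√2*√(-30)) = ((6 + 0)*(26 + (6 + 0)))*(√2*(I*√30)) = (6*(26 + 6))*(2*I*√15) = (6*32)*(2*I*√15) = 192*(2*I*√15) = 384*I*√15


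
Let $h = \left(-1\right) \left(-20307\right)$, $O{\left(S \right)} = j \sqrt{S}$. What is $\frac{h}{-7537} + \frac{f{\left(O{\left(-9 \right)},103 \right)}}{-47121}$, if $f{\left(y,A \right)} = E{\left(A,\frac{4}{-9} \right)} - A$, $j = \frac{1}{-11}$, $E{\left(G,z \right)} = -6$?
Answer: $- \frac{956064614}{355150977} \approx -2.692$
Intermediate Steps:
$j = - \frac{1}{11} \approx -0.090909$
$O{\left(S \right)} = - \frac{\sqrt{S}}{11}$
$h = 20307$
$f{\left(y,A \right)} = -6 - A$
$\frac{h}{-7537} + \frac{f{\left(O{\left(-9 \right)},103 \right)}}{-47121} = \frac{20307}{-7537} + \frac{-6 - 103}{-47121} = 20307 \left(- \frac{1}{7537}\right) + \left(-6 - 103\right) \left(- \frac{1}{47121}\right) = - \frac{20307}{7537} - - \frac{109}{47121} = - \frac{20307}{7537} + \frac{109}{47121} = - \frac{956064614}{355150977}$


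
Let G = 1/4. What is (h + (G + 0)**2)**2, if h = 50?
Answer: 641601/256 ≈ 2506.3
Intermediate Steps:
G = 1/4 ≈ 0.25000
(h + (G + 0)**2)**2 = (50 + (1/4 + 0)**2)**2 = (50 + (1/4)**2)**2 = (50 + 1/16)**2 = (801/16)**2 = 641601/256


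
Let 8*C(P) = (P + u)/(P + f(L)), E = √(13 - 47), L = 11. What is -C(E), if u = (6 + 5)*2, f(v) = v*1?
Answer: (-√34 + 22*I)/(8*(√34 - 11*I)) ≈ -0.22258 + 0.051726*I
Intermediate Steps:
E = I*√34 (E = √(-34) = I*√34 ≈ 5.8309*I)
f(v) = v
u = 22 (u = 11*2 = 22)
C(P) = (22 + P)/(8*(11 + P)) (C(P) = ((P + 22)/(P + 11))/8 = ((22 + P)/(11 + P))/8 = (22 + P)/(8*(11 + P)))
-C(E) = -(22 + I*√34)/(8*(11 + I*√34))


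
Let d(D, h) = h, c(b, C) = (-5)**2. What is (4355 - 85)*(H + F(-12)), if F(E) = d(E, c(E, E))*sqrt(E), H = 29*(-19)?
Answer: -2352770 + 213500*I*sqrt(3) ≈ -2.3528e+6 + 3.6979e+5*I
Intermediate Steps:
c(b, C) = 25
H = -551
F(E) = 25*sqrt(E)
(4355 - 85)*(H + F(-12)) = (4355 - 85)*(-551 + 25*sqrt(-12)) = 4270*(-551 + 25*(2*I*sqrt(3))) = 4270*(-551 + 50*I*sqrt(3)) = -2352770 + 213500*I*sqrt(3)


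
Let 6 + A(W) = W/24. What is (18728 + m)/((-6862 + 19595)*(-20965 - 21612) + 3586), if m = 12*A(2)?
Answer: -691/20078865 ≈ -3.4414e-5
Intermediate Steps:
A(W) = -6 + W/24
m = -71 (m = 12*(-6 + (1/24)*2) = 12*(-6 + 1/12) = 12*(-71/12) = -71)
(18728 + m)/((-6862 + 19595)*(-20965 - 21612) + 3586) = (18728 - 71)/((-6862 + 19595)*(-20965 - 21612) + 3586) = 18657/(12733*(-42577) + 3586) = 18657/(-542132941 + 3586) = 18657/(-542129355) = 18657*(-1/542129355) = -691/20078865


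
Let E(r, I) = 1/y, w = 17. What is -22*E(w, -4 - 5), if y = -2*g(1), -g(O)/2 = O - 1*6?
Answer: 11/10 ≈ 1.1000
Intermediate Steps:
g(O) = 12 - 2*O (g(O) = -2*(O - 1*6) = -2*(O - 6) = -2*(-6 + O) = 12 - 2*O)
y = -20 (y = -2*(12 - 2*1) = -2*(12 - 2) = -2*10 = -20)
E(r, I) = -1/20 (E(r, I) = 1/(-20) = -1/20)
-22*E(w, -4 - 5) = -22*(-1/20) = 11/10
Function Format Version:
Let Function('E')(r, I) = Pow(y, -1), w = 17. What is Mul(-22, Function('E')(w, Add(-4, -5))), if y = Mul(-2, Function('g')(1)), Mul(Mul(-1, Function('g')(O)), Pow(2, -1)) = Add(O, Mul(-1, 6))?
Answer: Rational(11, 10) ≈ 1.1000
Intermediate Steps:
Function('g')(O) = Add(12, Mul(-2, O)) (Function('g')(O) = Mul(-2, Add(O, Mul(-1, 6))) = Mul(-2, Add(O, -6)) = Mul(-2, Add(-6, O)) = Add(12, Mul(-2, O)))
y = -20 (y = Mul(-2, Add(12, Mul(-2, 1))) = Mul(-2, Add(12, -2)) = Mul(-2, 10) = -20)
Function('E')(r, I) = Rational(-1, 20) (Function('E')(r, I) = Pow(-20, -1) = Rational(-1, 20))
Mul(-22, Function('E')(w, Add(-4, -5))) = Mul(-22, Rational(-1, 20)) = Rational(11, 10)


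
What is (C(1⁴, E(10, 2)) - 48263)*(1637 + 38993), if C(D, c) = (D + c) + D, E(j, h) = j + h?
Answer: -1960356870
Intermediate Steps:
E(j, h) = h + j
C(D, c) = c + 2*D
(C(1⁴, E(10, 2)) - 48263)*(1637 + 38993) = (((2 + 10) + 2*1⁴) - 48263)*(1637 + 38993) = ((12 + 2*1) - 48263)*40630 = ((12 + 2) - 48263)*40630 = (14 - 48263)*40630 = -48249*40630 = -1960356870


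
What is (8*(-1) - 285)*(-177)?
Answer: 51861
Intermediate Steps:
(8*(-1) - 285)*(-177) = (-8 - 285)*(-177) = -293*(-177) = 51861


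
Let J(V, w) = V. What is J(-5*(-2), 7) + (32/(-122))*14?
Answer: 386/61 ≈ 6.3279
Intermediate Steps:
J(-5*(-2), 7) + (32/(-122))*14 = -5*(-2) + (32/(-122))*14 = 10 + (32*(-1/122))*14 = 10 - 16/61*14 = 10 - 224/61 = 386/61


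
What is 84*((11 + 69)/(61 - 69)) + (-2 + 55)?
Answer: -787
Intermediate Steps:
84*((11 + 69)/(61 - 69)) + (-2 + 55) = 84*(80/(-8)) + 53 = 84*(80*(-⅛)) + 53 = 84*(-10) + 53 = -840 + 53 = -787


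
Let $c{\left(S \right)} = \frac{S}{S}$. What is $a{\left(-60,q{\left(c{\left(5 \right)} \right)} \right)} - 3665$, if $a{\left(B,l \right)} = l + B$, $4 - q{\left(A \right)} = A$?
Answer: $-3722$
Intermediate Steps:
$c{\left(S \right)} = 1$
$q{\left(A \right)} = 4 - A$
$a{\left(B,l \right)} = B + l$
$a{\left(-60,q{\left(c{\left(5 \right)} \right)} \right)} - 3665 = \left(-60 + \left(4 - 1\right)\right) - 3665 = \left(-60 + 3\right) - 3665 = -57 - 3665 = -3722$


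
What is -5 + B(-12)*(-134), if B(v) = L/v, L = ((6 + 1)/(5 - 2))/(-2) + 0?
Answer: -649/36 ≈ -18.028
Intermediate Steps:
L = -7/6 (L = (7/3)*(-½) + 0 = -7/6 + 0 = -7/6 ≈ -1.1667)
B(v) = -7/(6*v)
-5 + B(-12)*(-134) = -5 - 7/6/(-12)*(-134) = -5 - 7/6*(-1/12)*(-134) = -5 + (7/72)*(-134) = -5 - 469/36 = -649/36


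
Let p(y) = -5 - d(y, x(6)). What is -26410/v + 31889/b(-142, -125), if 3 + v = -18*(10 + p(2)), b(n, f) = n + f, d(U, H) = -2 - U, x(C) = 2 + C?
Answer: 39773/979 ≈ 40.626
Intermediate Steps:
p(y) = -3 + y (p(y) = -5 - (-2 - y) = -5 + (2 + y) = -3 + y)
b(n, f) = f + n
v = -165 (v = -3 - 18*(10 + (-3 + 2)) = -3 - 18*(10 - 1) = -3 - 18*9 = -3 - 162 = -165)
-26410/v + 31889/b(-142, -125) = -26410/(-165) + 31889/(-125 - 142) = -26410*(-1/165) + 31889/(-267) = 5282/33 + 31889*(-1/267) = 5282/33 - 31889/267 = 39773/979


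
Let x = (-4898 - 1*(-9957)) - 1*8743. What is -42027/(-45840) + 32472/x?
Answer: -37046917/4690960 ≈ -7.8975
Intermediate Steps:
x = -3684 (x = (-4898 + 9957) - 8743 = 5059 - 8743 = -3684)
-42027/(-45840) + 32472/x = -42027/(-45840) + 32472/(-3684) = -42027*(-1/45840) + 32472*(-1/3684) = 14009/15280 - 2706/307 = -37046917/4690960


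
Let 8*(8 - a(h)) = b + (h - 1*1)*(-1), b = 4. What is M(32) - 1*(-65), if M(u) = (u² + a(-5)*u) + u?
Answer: 1337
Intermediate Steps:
a(h) = 59/8 + h/8 (a(h) = 8 - (4 + (h - 1*1)*(-1))/8 = 8 - (4 + (h - 1)*(-1))/8 = 8 - (4 + (-1 + h)*(-1))/8 = 8 - (4 + (1 - h))/8 = 8 - (5 - h)/8 = 8 + (-5/8 + h/8) = 59/8 + h/8)
M(u) = u² + 31*u/4 (M(u) = (u² + (59/8 + (⅛)*(-5))*u) + u = (u² + (59/8 - 5/8)*u) + u = (u² + 27*u/4) + u = u² + 31*u/4)
M(32) - 1*(-65) = (¼)*32*(31 + 4*32) - 1*(-65) = (¼)*32*(31 + 128) + 65 = (¼)*32*159 + 65 = 1272 + 65 = 1337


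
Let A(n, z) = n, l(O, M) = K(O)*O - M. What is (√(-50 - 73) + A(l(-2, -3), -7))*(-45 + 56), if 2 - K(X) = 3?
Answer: 55 + 11*I*√123 ≈ 55.0 + 122.0*I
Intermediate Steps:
K(X) = -1 (K(X) = 2 - 1*3 = 2 - 3 = -1)
l(O, M) = -M - O (l(O, M) = -O - M = -M - O)
(√(-50 - 73) + A(l(-2, -3), -7))*(-45 + 56) = (√(-50 - 73) + (-1*(-3) - 1*(-2)))*(-45 + 56) = (√(-123) + (3 + 2))*11 = (I*√123 + 5)*11 = (5 + I*√123)*11 = 55 + 11*I*√123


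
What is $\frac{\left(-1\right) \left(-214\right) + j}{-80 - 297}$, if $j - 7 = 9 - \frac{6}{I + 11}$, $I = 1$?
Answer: $- \frac{459}{754} \approx -0.60875$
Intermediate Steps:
$j = \frac{31}{2}$ ($j = 7 + \left(9 - \frac{6}{1 + 11}\right) = 7 + \left(9 - \frac{6}{12}\right) = 7 + \left(9 - \frac{1}{2}\right) = 7 + \frac{17}{2} = \frac{31}{2} \approx 15.5$)
$\frac{\left(-1\right) \left(-214\right) + j}{-80 - 297} = \frac{\left(-1\right) \left(-214\right) + \frac{31}{2}}{-80 - 297} = \frac{214 + \frac{31}{2}}{-377} = \frac{459}{2} \left(- \frac{1}{377}\right) = - \frac{459}{754}$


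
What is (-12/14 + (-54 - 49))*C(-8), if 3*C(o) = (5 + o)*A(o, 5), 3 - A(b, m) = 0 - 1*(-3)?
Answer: 0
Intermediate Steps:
A(b, m) = 0 (A(b, m) = 3 - (0 - 1*(-3)) = 3 - (0 + 3) = 3 - 1*3 = 3 - 3 = 0)
C(o) = 0 (C(o) = ((5 + o)*0)/3 = (⅓)*0 = 0)
(-12/14 + (-54 - 49))*C(-8) = (-12/14 + (-54 - 49))*0 = (-12*1/14 - 103)*0 = (-6/7 - 103)*0 = -727/7*0 = 0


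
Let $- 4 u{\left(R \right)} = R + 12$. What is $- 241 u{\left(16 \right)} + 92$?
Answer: $1779$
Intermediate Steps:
$u{\left(R \right)} = -3 - \frac{R}{4}$ ($u{\left(R \right)} = - \frac{R + 12}{4} = - \frac{12 + R}{4} = -3 - \frac{R}{4}$)
$- 241 u{\left(16 \right)} + 92 = - 241 \left(-3 - 4\right) + 92 = \left(-241\right) \left(-7\right) + 92 = 1687 + 92 = 1779$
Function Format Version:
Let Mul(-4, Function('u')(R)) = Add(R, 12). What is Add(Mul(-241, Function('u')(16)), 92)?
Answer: 1779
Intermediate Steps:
Function('u')(R) = Add(-3, Mul(Rational(-1, 4), R)) (Function('u')(R) = Mul(Rational(-1, 4), Add(R, 12)) = Mul(Rational(-1, 4), Add(12, R)) = Add(-3, Mul(Rational(-1, 4), R)))
Add(Mul(-241, Function('u')(16)), 92) = Add(Mul(-241, Add(-3, Mul(Rational(-1, 4), 16))), 92) = Add(Mul(-241, Add(-3, -4)), 92) = Add(Mul(-241, -7), 92) = Add(1687, 92) = 1779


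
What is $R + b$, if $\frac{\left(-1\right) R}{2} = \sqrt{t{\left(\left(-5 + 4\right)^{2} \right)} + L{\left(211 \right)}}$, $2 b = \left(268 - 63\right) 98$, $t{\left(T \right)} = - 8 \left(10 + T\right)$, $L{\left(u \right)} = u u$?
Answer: $10045 - 6 \sqrt{4937} \approx 9623.4$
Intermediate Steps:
$L{\left(u \right)} = u^{2}$
$t{\left(T \right)} = -80 - 8 T$
$b = 10045$ ($b = \frac{\left(268 - 63\right) 98}{2} = \frac{205 \cdot 98}{2} = \frac{1}{2} \cdot 20090 = 10045$)
$R = - 6 \sqrt{4937}$ ($R = - 2 \sqrt{\left(-80 - 8 \left(-5 + 4\right)^{2}\right) + 211^{2}} = - 2 \sqrt{\left(-80 - 8 \left(-1\right)^{2}\right) + 44521} = - 2 \sqrt{\left(-80 - 8\right) + 44521} = - 2 \sqrt{-88 + 44521} = - 2 \sqrt{44433} = - 2 \cdot 3 \sqrt{4937} = - 6 \sqrt{4937} \approx -421.58$)
$R + b = - 6 \sqrt{4937} + 10045 = 10045 - 6 \sqrt{4937}$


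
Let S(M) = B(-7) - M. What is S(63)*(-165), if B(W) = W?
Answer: 11550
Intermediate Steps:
S(M) = -7 - M
S(63)*(-165) = (-7 - 1*63)*(-165) = (-7 - 63)*(-165) = -70*(-165) = 11550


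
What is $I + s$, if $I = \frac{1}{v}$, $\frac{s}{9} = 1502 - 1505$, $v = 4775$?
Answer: $- \frac{128924}{4775} \approx -27.0$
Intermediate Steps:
$s = -27$ ($s = 9 \left(1502 - 1505\right) = 9 \left(-3\right) = -27$)
$I = \frac{1}{4775} \approx 0.00020942$
$I + s = \frac{1}{4775} - 27 = - \frac{128924}{4775}$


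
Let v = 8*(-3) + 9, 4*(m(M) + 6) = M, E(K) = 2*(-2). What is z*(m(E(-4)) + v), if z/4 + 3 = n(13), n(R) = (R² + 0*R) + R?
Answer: -15752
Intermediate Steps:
E(K) = -4
m(M) = -6 + M/4
n(R) = R + R² (n(R) = (R² + 0) + R = R² + R = R + R²)
z = 716 (z = -12 + 4*(13*(1 + 13)) = -12 + 4*(13*14) = -12 + 4*182 = -12 + 728 = 716)
v = -15 (v = -24 + 9 = -15)
z*(m(E(-4)) + v) = 716*((-6 + (¼)*(-4)) - 15) = 716*((-6 - 1) - 15) = 716*(-7 - 15) = 716*(-22) = -15752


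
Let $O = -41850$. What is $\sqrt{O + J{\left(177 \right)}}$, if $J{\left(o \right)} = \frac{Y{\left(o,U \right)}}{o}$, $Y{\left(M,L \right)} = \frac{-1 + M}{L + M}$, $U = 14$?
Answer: $\frac{i \sqrt{47830913520618}}{33807} \approx 204.57 i$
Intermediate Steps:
$Y{\left(M,L \right)} = \frac{-1 + M}{L + M}$
$J{\left(o \right)} = \frac{-1 + o}{o \left(14 + o\right)}$ ($J{\left(o \right)} = \frac{\frac{1}{14 + o} \left(-1 + o\right)}{o} = \frac{-1 + o}{o \left(14 + o\right)}$)
$\sqrt{O + J{\left(177 \right)}} = \sqrt{-41850 + \frac{-1 + 177}{177 \left(14 + 177\right)}} = \sqrt{-41850 + \frac{1}{177} \cdot \frac{1}{191} \cdot 176} = \sqrt{-41850 + \frac{176}{33807}} = \sqrt{- \frac{1414822774}{33807}} = \frac{i \sqrt{47830913520618}}{33807}$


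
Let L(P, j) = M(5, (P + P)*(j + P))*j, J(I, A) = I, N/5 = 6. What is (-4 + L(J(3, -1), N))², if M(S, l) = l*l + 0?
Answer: 1383248845456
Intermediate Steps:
N = 30 (N = 5*6 = 30)
M(S, l) = l² (M(S, l) = l² + 0 = l²)
L(P, j) = 4*j*P²*(P + j)² (L(P, j) = ((P + P)*(j + P))²*j = ((2*P)*(P + j))²*j = (2*P*(P + j))²*j = (4*P²*(P + j)²)*j = 4*j*P²*(P + j)²)
(-4 + L(J(3, -1), N))² = (-4 + 4*30*3²*(3 + 30)²)² = (-4 + 4*30*9*33²)² = (-4 + 4*30*9*1089)² = (-4 + 1176120)² = 1176116² = 1383248845456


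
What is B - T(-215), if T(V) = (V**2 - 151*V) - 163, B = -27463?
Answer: -105990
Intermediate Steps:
T(V) = -163 + V**2 - 151*V
B - T(-215) = -27463 - (-163 + (-215)**2 - 151*(-215)) = -27463 - (-163 + 46225 + 32465) = -27463 - 1*78527 = -27463 - 78527 = -105990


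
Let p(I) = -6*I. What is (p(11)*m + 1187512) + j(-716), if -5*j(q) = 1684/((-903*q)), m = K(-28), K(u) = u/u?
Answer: 959676045089/808185 ≈ 1.1874e+6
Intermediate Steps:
K(u) = 1
m = 1
j(q) = 1684/(4515*q) (j(q) = -1684/(5*((-903*q))) = -1684*(-1/(903*q))/5 = -(-1684)/(4515*q) = 1684/(4515*q))
(p(11)*m + 1187512) + j(-716) = (-6*11*1 + 1187512) + (1684/4515)/(-716) = (-66*1 + 1187512) + (1684/4515)*(-1/716) = (-66 + 1187512) - 421/808185 = 1187446 - 421/808185 = 959676045089/808185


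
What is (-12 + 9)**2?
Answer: 9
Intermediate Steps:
(-12 + 9)**2 = (-3)**2 = 9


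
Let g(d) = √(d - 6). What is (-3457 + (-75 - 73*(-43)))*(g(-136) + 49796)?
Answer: -19569828 - 393*I*√142 ≈ -1.957e+7 - 4683.1*I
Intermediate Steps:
g(d) = √(-6 + d)
(-3457 + (-75 - 73*(-43)))*(g(-136) + 49796) = (-3457 + (-75 - 73*(-43)))*(√(-6 - 136) + 49796) = (-3457 + (-75 + 3139))*(√(-142) + 49796) = (-3457 + 3064)*(I*√142 + 49796) = -393*(49796 + I*√142) = -19569828 - 393*I*√142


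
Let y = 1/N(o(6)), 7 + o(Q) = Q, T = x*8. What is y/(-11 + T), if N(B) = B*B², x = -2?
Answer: 1/27 ≈ 0.037037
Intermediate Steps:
T = -16 (T = -2*8 = -16)
o(Q) = -7 + Q
N(B) = B³
y = -1 (y = 1/((-7 + 6)³) = 1/((-1)³) = 1/(-1) = -1)
y/(-11 + T) = -1/(-11 - 16) = -1/(-27) = -1/27*(-1) = 1/27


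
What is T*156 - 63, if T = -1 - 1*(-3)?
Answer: 249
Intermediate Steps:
T = 2 (T = -1 + 3 = 2)
T*156 - 63 = 2*156 - 63 = 312 - 63 = 249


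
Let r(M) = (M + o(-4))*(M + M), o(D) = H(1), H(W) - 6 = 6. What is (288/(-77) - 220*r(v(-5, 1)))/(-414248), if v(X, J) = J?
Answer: 55091/3987137 ≈ 0.013817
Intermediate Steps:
H(W) = 12 (H(W) = 6 + 6 = 12)
o(D) = 12
r(M) = 2*M*(12 + M) (r(M) = (M + 12)*(M + M) = (12 + M)*(2*M) = 2*M*(12 + M))
(288/(-77) - 220*r(v(-5, 1)))/(-414248) = (288/(-77) - 440*(12 + 1))/(-414248) = (288*(-1/77) - 440*13)*(-1/414248) = (-288/77 - 220*26)*(-1/414248) = (-288/77 - 5720)*(-1/414248) = -440728/77*(-1/414248) = 55091/3987137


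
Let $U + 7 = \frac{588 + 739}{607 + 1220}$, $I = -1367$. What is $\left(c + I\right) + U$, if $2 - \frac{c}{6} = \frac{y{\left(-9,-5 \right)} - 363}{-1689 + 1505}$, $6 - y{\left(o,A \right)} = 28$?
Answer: $- \frac{230918509}{168084} \approx -1373.8$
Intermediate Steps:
$y{\left(o,A \right)} = -22$ ($y{\left(o,A \right)} = 6 - 28 = -22$)
$U = - \frac{11462}{1827}$ ($U = -7 + \frac{588 + 739}{607 + 1220} = -7 + \frac{1327}{1827} = - \frac{11462}{1827} \approx -6.2737$)
$c = - \frac{51}{92}$ ($c = 12 - 6 \frac{-22 - 363}{-1689 + 1505} = 12 - 6 \left(- \frac{385}{-184}\right) = 12 - 6 \left(\left(-385\right) \left(- \frac{1}{184}\right)\right) = 12 - \frac{1155}{92} = - \frac{51}{92} \approx -0.55435$)
$\left(c + I\right) + U = \left(- \frac{51}{92} - 1367\right) - \frac{11462}{1827} = - \frac{125815}{92} - \frac{11462}{1827} = - \frac{230918509}{168084}$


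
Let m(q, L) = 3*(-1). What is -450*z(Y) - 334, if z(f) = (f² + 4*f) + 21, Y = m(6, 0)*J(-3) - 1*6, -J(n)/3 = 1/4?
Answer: -74897/8 ≈ -9362.1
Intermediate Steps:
m(q, L) = -3
J(n) = -¾ (J(n) = -3/4 = -3*¼ = -¾)
Y = -15/4 (Y = -3*(-¾) - 1*6 = 9/4 - 6 = -15/4 ≈ -3.7500)
z(f) = 21 + f² + 4*f
-450*z(Y) - 334 = -450*(21 + (-15/4)² + 4*(-15/4)) - 334 = -450*(21 + 225/16 - 15) - 334 = -450*321/16 - 334 = -72225/8 - 334 = -74897/8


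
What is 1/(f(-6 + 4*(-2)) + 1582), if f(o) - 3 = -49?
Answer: 1/1536 ≈ 0.00065104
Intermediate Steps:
f(o) = -46 (f(o) = 3 - 49 = -46)
1/(f(-6 + 4*(-2)) + 1582) = 1/(-46 + 1582) = 1/1536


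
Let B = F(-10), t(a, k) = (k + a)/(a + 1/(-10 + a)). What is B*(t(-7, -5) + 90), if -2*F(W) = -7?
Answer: 6419/20 ≈ 320.95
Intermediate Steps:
F(W) = 7/2 (F(W) = -½*(-7) = 7/2)
t(a, k) = (a + k)/(a + 1/(-10 + a))
B = 7/2 ≈ 3.5000
B*(t(-7, -5) + 90) = 7*(((-7)² - 10*(-7) - 10*(-5) - 7*(-5))/(1 + (-7)² - 10*(-7)) + 90)/2 = 7*((49 + 70 + 50 + 35)/(1 + 49 + 70) + 90)/2 = 7*(204/120 + 90)/2 = 7*((1/120)*204 + 90)/2 = 7*(17/10 + 90)/2 = (7/2)*(917/10) = 6419/20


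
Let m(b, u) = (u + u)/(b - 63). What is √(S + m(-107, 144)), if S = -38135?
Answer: I*√275537615/85 ≈ 195.29*I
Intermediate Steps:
m(b, u) = 2*u/(-63 + b) (m(b, u) = (2*u)/(-63 + b) = 2*u/(-63 + b))
√(S + m(-107, 144)) = √(-38135 + 2*144/(-63 - 107)) = √(-38135 + 2*144/(-170)) = √(-38135 + 2*144*(-1/170)) = √(-38135 - 144/85) = √(-3241619/85) = I*√275537615/85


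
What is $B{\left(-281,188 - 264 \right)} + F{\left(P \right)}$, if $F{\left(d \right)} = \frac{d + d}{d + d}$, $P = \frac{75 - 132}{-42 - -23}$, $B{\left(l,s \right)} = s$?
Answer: $-75$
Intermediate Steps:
$P = 3$ ($P = - \frac{57}{-42 + 23} = - \frac{57}{-19} = \left(-57\right) \left(- \frac{1}{19}\right) = 3$)
$F{\left(d \right)} = 1$ ($F{\left(d \right)} = \frac{2 d}{2 d} = 2 d \frac{1}{2 d} = 1$)
$B{\left(-281,188 - 264 \right)} + F{\left(P \right)} = \left(188 - 264\right) + 1 = -76 + 1 = -75$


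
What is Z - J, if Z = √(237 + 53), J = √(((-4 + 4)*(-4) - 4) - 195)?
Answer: √290 - I*√199 ≈ 17.029 - 14.107*I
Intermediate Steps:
J = I*√199 (J = √((0*(-4) - 4) - 195) = √((0 - 4) - 195) = √(-4 - 195) = √(-199) = I*√199 ≈ 14.107*I)
Z = √290 ≈ 17.029
Z - J = √290 - I*√199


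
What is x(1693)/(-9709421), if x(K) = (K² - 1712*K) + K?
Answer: 30474/9709421 ≈ 0.0031386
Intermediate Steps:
x(K) = K² - 1711*K
x(1693)/(-9709421) = (1693*(-1711 + 1693))/(-9709421) = (1693*(-18))*(-1/9709421) = -30474*(-1/9709421) = 30474/9709421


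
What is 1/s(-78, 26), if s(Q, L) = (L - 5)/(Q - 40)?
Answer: -118/21 ≈ -5.6190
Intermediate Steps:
s(Q, L) = (-5 + L)/(-40 + Q)
1/s(-78, 26) = 1/((-5 + 26)/(-40 - 78)) = 1/(21/(-118)) = 1/(-1/118*21) = 1/(-21/118) = -118/21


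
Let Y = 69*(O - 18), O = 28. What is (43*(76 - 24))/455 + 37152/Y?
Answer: 9460/161 ≈ 58.758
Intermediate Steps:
Y = 690 (Y = 69*(28 - 18) = 69*10 = 690)
(43*(76 - 24))/455 + 37152/Y = (43*(76 - 24))/455 + 37152/690 = (43*52)*(1/455) + 37152*(1/690) = 2236*(1/455) + 6192/115 = 172/35 + 6192/115 = 9460/161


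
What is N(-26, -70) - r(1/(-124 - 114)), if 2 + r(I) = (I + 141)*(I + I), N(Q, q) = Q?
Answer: -646171/28322 ≈ -22.815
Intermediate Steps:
r(I) = -2 + 2*I*(141 + I) (r(I) = -2 + (I + 141)*(I + I) = -2 + (141 + I)*(2*I) = -2 + 2*I*(141 + I))
N(-26, -70) - r(1/(-124 - 114)) = -26 - (-2 + 2*(1/(-124 - 114))² + 282/(-124 - 114)) = -26 - (-2 + 2*(1/(-238))² + 282/(-238)) = -26 - (-2 + 2*(-1/238)² + 282*(-1/238)) = -26 - (-2 + 2*(1/56644) - 141/119) = -26 - (-2 + 1/28322 - 141/119) = -26 - 1*(-90201/28322) = -26 + 90201/28322 = -646171/28322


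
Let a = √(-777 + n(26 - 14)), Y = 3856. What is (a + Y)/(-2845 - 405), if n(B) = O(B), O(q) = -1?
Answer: -1928/1625 - I*√778/3250 ≈ -1.1865 - 0.0085824*I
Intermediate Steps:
n(B) = -1
a = I*√778 (a = √(-777 - 1) = √(-778) = I*√778 ≈ 27.893*I)
(a + Y)/(-2845 - 405) = (I*√778 + 3856)/(-2845 - 405) = (3856 + I*√778)/(-3250) = (3856 + I*√778)*(-1/3250) = -1928/1625 - I*√778/3250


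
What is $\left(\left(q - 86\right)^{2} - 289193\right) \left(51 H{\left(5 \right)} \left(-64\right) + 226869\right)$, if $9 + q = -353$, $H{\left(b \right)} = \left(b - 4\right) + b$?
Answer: $-18342442365$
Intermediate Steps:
$H{\left(b \right)} = -4 + 2 b$ ($H{\left(b \right)} = \left(-4 + b\right) + b = -4 + 2 b$)
$q = -362$ ($q = -9 - 353 = -362$)
$\left(\left(q - 86\right)^{2} - 289193\right) \left(51 H{\left(5 \right)} \left(-64\right) + 226869\right) = \left(\left(-362 - 86\right)^{2} - 289193\right) \left(51 \left(-4 + 2 \cdot 5\right) \left(-64\right) + 226869\right) = \left(\left(-448\right)^{2} - 289193\right) \left(51 \left(-4 + 10\right) \left(-64\right) + 226869\right) = \left(200704 - 289193\right) \left(51 \cdot 6 \left(-64\right) + 226869\right) = - 88489 \left(306 \left(-64\right) + 226869\right) = - 88489 \left(-19584 + 226869\right) = \left(-88489\right) 207285 = -18342442365$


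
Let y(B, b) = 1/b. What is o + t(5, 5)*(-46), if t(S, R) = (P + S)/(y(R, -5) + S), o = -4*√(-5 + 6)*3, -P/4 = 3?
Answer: 661/12 ≈ 55.083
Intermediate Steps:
P = -12 (P = -4*3 = -12)
o = -12 (o = -4*√1*3 = -4*1*3 = -4*3 = -12)
t(S, R) = (-12 + S)/(-⅕ + S) (t(S, R) = (-12 + S)/(1/(-5) + S) = (-12 + S)/(-⅕ + S))
o + t(5, 5)*(-46) = -12 + (5*(-12 + 5)/(-1 + 5*5))*(-46) = -12 + (5*(-7)/(-1 + 25))*(-46) = -12 + (5*(-7)/24)*(-46) = -12 + (5*(1/24)*(-7))*(-46) = -12 - 35/24*(-46) = -12 + 805/12 = 661/12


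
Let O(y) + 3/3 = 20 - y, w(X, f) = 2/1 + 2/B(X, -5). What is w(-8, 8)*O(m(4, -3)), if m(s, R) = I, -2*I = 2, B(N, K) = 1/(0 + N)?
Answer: -280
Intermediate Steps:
B(N, K) = 1/N
w(X, f) = 2 + 2*X (w(X, f) = 2/1 + 2/(1/X) = 2*1 + 2*X = 2 + 2*X)
I = -1 (I = -½*2 = -1)
m(s, R) = -1
O(y) = 19 - y (O(y) = -1 + (20 - y) = 19 - y)
w(-8, 8)*O(m(4, -3)) = (2 + 2*(-8))*(19 - 1*(-1)) = (2 - 16)*(19 + 1) = -14*20 = -280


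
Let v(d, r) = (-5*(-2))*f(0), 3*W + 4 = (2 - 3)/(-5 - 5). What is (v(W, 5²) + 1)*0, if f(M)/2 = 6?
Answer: 0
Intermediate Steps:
W = -13/10 (W = -4/3 + ((2 - 3)/(-5 - 5))/3 = -4/3 + (-1/(-10))/3 = -4/3 + (-1*(-⅒))/3 = -4/3 + (⅓)*(⅒) = -4/3 + 1/30 = -13/10 ≈ -1.3000)
f(M) = 12 (f(M) = 2*6 = 12)
v(d, r) = 120 (v(d, r) = -5*(-2)*12 = 10*12 = 120)
(v(W, 5²) + 1)*0 = (120 + 1)*0 = 121*0 = 0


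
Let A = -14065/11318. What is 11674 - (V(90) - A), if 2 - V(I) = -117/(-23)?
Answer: 3039385719/260314 ≈ 11676.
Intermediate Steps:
V(I) = -71/23 (V(I) = 2 - (-117)/(-23) = 2 - (-117)*(-1)/23 = 2 - 1*117/23 = 2 - 117/23 = -71/23)
A = -14065/11318 (A = -14065*1/11318 = -14065/11318 ≈ -1.2427)
11674 - (V(90) - A) = 11674 - (-71/23 - 1*(-14065/11318)) = 11674 - (-71/23 + 14065/11318) = 11674 - 1*(-480083/260314) = 11674 + 480083/260314 = 3039385719/260314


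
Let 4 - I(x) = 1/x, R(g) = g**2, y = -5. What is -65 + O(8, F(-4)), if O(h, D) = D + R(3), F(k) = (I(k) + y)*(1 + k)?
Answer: -215/4 ≈ -53.750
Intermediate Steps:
I(x) = 4 - 1/x
F(k) = (1 + k)*(-1 - 1/k) (F(k) = ((4 - 1/k) - 5)*(1 + k) = (-1 - 1/k)*(1 + k) = (1 + k)*(-1 - 1/k))
O(h, D) = 9 + D (O(h, D) = D + 3**2 = D + 9 = 9 + D)
-65 + O(8, F(-4)) = -65 + (9 + (-2 - 1*(-4) - 1/(-4))) = -65 + (9 + (-2 + 4 - 1*(-1/4))) = -65 + (9 + (-2 + 4 + 1/4)) = -65 + (9 + 9/4) = -65 + 45/4 = -215/4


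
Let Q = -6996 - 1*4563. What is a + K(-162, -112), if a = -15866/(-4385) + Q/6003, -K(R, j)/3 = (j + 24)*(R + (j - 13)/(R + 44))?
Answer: -21994857315421/517688715 ≈ -42487.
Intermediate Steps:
Q = -11559 (Q = -6996 - 4563 = -11559)
K(R, j) = -3*(24 + j)*(R + (-13 + j)/(44 + R)) (K(R, j) = -3*(j + 24)*(R + (j - 13)/(R + 44)) = -3*(24 + j)*(R + (-13 + j)/(44 + R)))
a = 14852461/8774385 (a = -15866/(-4385) - 11559/6003 = -15866*(-1/4385) - 11559*1/6003 = 15866/4385 - 3853/2001 = 14852461/8774385 ≈ 1.6927)
a + K(-162, -112) = 14852461/8774385 + 3*(312 - 1*(-112)² - 1056*(-162) - 24*(-162)² - 11*(-112) - 1*(-112)*(-162)² - 44*(-162)*(-112))/(44 - 162) = 14852461/8774385 + 3*(312 - 1*12544 + 171072 - 24*26244 + 1232 - 1*(-112)*26244 - 798336)/(-118) = 14852461/8774385 + 3*(-1/118)*(312 - 12544 + 171072 - 629856 + 1232 + 2939328 - 798336) = 14852461/8774385 + 3*(-1/118)*1671208 = 14852461/8774385 - 2506812/59 = -21994857315421/517688715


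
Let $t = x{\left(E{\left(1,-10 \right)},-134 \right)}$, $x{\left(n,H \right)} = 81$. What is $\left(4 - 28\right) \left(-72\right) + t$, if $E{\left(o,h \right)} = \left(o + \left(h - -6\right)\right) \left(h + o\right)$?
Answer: $1809$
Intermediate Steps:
$E{\left(o,h \right)} = \left(h + o\right) \left(6 + h + o\right)$ ($E{\left(o,h \right)} = \left(o + \left(h + 6\right)\right) \left(h + o\right) = \left(o + \left(6 + h\right)\right) \left(h + o\right) = \left(6 + h + o\right) \left(h + o\right) = \left(h + o\right) \left(6 + h + o\right)$)
$t = 81$
$\left(4 - 28\right) \left(-72\right) + t = \left(4 - 28\right) \left(-72\right) + 81 = \left(-24\right) \left(-72\right) + 81 = 1728 + 81 = 1809$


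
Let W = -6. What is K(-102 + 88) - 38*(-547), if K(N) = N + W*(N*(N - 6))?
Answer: 19092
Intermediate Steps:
K(N) = N - 6*N*(-6 + N) (K(N) = N - 6*N*(N - 6) = N - 6*N*(-6 + N))
K(-102 + 88) - 38*(-547) = (-102 + 88)*(37 - 6*(-102 + 88)) - 38*(-547) = -14*(37 - 6*(-14)) + 20786 = -14*(37 + 84) + 20786 = -14*121 + 20786 = -1694 + 20786 = 19092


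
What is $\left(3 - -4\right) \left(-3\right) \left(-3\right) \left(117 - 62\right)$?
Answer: $3465$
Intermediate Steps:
$\left(3 - -4\right) \left(-3\right) \left(-3\right) \left(117 - 62\right) = \left(3 + 4\right) \left(-3\right) \left(-3\right) \left(117 - 62\right) = 7 \left(-3\right) \left(-3\right) 55 = \left(-21\right) \left(-3\right) 55 = 63 \cdot 55 = 3465$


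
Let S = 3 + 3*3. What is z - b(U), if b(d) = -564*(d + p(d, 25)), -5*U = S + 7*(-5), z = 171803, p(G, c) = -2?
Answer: 866347/5 ≈ 1.7327e+5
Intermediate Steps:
S = 12 (S = 3 + 9 = 12)
U = 23/5 (U = -(12 + 7*(-5))/5 = -(12 - 35)/5 = -1/5*(-23) = 23/5 ≈ 4.6000)
b(d) = 1128 - 564*d (b(d) = -564*(d - 2) = -564*(-2 + d) = 1128 - 564*d)
z - b(U) = 171803 - (1128 - 564*23/5) = 171803 - (1128 - 12972/5) = 171803 - 1*(-7332/5) = 171803 + 7332/5 = 866347/5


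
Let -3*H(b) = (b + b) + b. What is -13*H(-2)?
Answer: -26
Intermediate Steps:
H(b) = -b (H(b) = -((b + b) + b)/3 = -(2*b + b)/3 = -b)
-13*H(-2) = -(-13)*(-2) = -13*2 = -26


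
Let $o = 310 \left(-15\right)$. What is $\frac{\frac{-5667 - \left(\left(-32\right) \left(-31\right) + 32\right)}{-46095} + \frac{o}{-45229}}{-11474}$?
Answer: $- \frac{16676419}{771656389770} \approx -2.1611 \cdot 10^{-5}$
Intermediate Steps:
$o = -4650$
$\frac{\frac{-5667 - \left(\left(-32\right) \left(-31\right) + 32\right)}{-46095} + \frac{o}{-45229}}{-11474} = \frac{\frac{-5667 - \left(\left(-32\right) \left(-31\right) + 32\right)}{-46095} - \frac{4650}{-45229}}{-11474} = \left(\left(-5667 - \left(992 + 32\right)\right) \left(- \frac{1}{46095}\right) - - \frac{150}{1459}\right) \left(- \frac{1}{11474}\right) = \left(\left(-5667 - 1024\right) \left(- \frac{1}{46095}\right) + \frac{150}{1459}\right) \left(- \frac{1}{11474}\right) = \left(\left(-6691\right) \left(- \frac{1}{46095}\right) + \frac{150}{1459}\right) \left(- \frac{1}{11474}\right) = \left(\frac{6691}{46095} + \frac{150}{1459}\right) \left(- \frac{1}{11474}\right) = \frac{16676419}{67252605} \left(- \frac{1}{11474}\right) = - \frac{16676419}{771656389770}$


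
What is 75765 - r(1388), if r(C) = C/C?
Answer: 75764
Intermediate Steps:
r(C) = 1
75765 - r(1388) = 75765 - 1*1 = 75765 - 1 = 75764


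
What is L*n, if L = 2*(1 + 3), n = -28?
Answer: -224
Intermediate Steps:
L = 8 (L = 2*4 = 8)
L*n = 8*(-28) = -224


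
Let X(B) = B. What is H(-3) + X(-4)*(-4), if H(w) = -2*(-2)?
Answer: 20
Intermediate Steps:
H(w) = 4
H(-3) + X(-4)*(-4) = 4 - 4*(-4) = 4 + 16 = 20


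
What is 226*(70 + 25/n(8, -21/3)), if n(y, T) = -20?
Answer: 31075/2 ≈ 15538.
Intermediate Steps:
226*(70 + 25/n(8, -21/3)) = 226*(70 + 25/(-20)) = 226*(70 + 25*(-1/20)) = 226*(70 - 5/4) = 226*(275/4) = 31075/2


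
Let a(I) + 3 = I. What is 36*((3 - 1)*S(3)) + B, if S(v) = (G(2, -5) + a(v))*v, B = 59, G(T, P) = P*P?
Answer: 5459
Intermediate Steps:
G(T, P) = P²
a(I) = -3 + I
S(v) = v*(22 + v) (S(v) = ((-5)² + (-3 + v))*v = (25 + (-3 + v))*v = (22 + v)*v = v*(22 + v))
36*((3 - 1)*S(3)) + B = 36*((3 - 1)*(3*(22 + 3))) + 59 = 36*(2*(3*25)) + 59 = 36*(2*75) + 59 = 36*150 + 59 = 5400 + 59 = 5459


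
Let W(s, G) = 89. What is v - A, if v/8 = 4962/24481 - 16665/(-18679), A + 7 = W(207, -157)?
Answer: -33491720614/457280599 ≈ -73.241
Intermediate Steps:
A = 82 (A = -7 + 89 = 82)
v = 4005288504/457280599 (v = 8*(4962/24481 - 16665/(-18679)) = 8*(4962*(1/24481) - 16665*(-1/18679)) = 8*(4962/24481 + 16665/18679) = 8*(500661063/457280599) = 4005288504/457280599 ≈ 8.7589)
v - A = 4005288504/457280599 - 1*82 = 4005288504/457280599 - 82 = -33491720614/457280599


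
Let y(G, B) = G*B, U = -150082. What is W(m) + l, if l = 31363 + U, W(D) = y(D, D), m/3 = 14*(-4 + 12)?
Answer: -5823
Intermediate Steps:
m = 336 (m = 3*(14*(-4 + 12)) = 3*(14*8) = 3*112 = 336)
y(G, B) = B*G
W(D) = D² (W(D) = D*D = D²)
l = -118719 (l = 31363 - 150082 = -118719)
W(m) + l = 336² - 118719 = 112896 - 118719 = -5823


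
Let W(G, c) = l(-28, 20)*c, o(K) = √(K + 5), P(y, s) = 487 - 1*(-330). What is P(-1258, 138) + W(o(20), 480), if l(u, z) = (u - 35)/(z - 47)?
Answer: 1937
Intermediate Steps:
l(u, z) = (-35 + u)/(-47 + z)
P(y, s) = 817 (P(y, s) = 487 + 330 = 817)
o(K) = √(5 + K)
W(G, c) = 7*c/3 (W(G, c) = ((-35 - 28)/(-47 + 20))*c = (-63/(-27))*c = (-1/27*(-63))*c = 7*c/3)
P(-1258, 138) + W(o(20), 480) = 817 + (7/3)*480 = 817 + 1120 = 1937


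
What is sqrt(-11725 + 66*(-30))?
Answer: I*sqrt(13705) ≈ 117.07*I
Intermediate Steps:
sqrt(-11725 + 66*(-30)) = sqrt(-11725 - 1980) = sqrt(-13705) = I*sqrt(13705)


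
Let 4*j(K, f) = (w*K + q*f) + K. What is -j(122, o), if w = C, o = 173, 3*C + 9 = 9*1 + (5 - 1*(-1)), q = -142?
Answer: 6050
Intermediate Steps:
C = 2 (C = -3 + (9*1 + (5 - 1*(-1)))/3 = -3 + (9 + (5 + 1))/3 = -3 + (9 + 6)/3 = -3 + (⅓)*15 = -3 + 5 = 2)
w = 2
j(K, f) = -71*f/2 + 3*K/4 (j(K, f) = ((2*K - 142*f) + K)/4 = ((-142*f + 2*K) + K)/4 = (-142*f + 3*K)/4 = -71*f/2 + 3*K/4)
-j(122, o) = -(-71/2*173 + (¾)*122) = -(-12283/2 + 183/2) = -1*(-6050) = 6050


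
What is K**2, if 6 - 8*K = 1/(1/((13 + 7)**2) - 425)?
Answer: 260300978809/462394560016 ≈ 0.56294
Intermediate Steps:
K = 510197/679996 (K = 3/4 - 1/(8*(1/((13 + 7)**2) - 425)) = 3/4 - 1/(8*(1/(20**2) - 425)) = 3/4 - 1/(8*(1/400 - 425)) = 3/4 - 1/(8*(-169999/400)) = 3/4 - 1/8*(-400/169999) = 3/4 + 50/169999 = 510197/679996 ≈ 0.75029)
K**2 = (510197/679996)**2 = 260300978809/462394560016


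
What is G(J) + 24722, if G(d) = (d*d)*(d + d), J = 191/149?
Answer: 81793050920/3307949 ≈ 24726.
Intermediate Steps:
J = 191/149 (J = 191*(1/149) = 191/149 ≈ 1.2819)
G(d) = 2*d³ (G(d) = d²*(2*d) = 2*d³)
G(J) + 24722 = 2*(191/149)³ + 24722 = 2*(6967871/3307949) + 24722 = 13935742/3307949 + 24722 = 81793050920/3307949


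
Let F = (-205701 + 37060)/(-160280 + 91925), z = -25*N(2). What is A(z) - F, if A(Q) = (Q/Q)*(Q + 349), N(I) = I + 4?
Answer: 13434004/68355 ≈ 196.53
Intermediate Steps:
N(I) = 4 + I
z = -150 (z = -25*(4 + 2) = -25*6 = -150)
A(Q) = 349 + Q (A(Q) = 1*(349 + Q) = 349 + Q)
F = 168641/68355 (F = -168641/(-68355) = -168641*(-1/68355) = 168641/68355 ≈ 2.4671)
A(z) - F = (349 - 150) - 1*168641/68355 = 199 - 168641/68355 = 13434004/68355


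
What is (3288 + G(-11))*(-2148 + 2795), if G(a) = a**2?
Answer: 2205623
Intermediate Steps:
(3288 + G(-11))*(-2148 + 2795) = (3288 + (-11)**2)*(-2148 + 2795) = (3288 + 121)*647 = 3409*647 = 2205623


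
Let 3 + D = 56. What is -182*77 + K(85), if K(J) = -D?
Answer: -14067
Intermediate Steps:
D = 53 (D = -3 + 56 = 53)
K(J) = -53 (K(J) = -1*53 = -53)
-182*77 + K(85) = -182*77 - 53 = -14014 - 53 = -14067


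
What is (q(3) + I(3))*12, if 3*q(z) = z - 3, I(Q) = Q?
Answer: 36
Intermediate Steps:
q(z) = -1 + z/3 (q(z) = (z - 3)/3 = (-3 + z)/3 = -1 + z/3)
(q(3) + I(3))*12 = ((-1 + (⅓)*3) + 3)*12 = ((-1 + 1) + 3)*12 = (0 + 3)*12 = 3*12 = 36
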